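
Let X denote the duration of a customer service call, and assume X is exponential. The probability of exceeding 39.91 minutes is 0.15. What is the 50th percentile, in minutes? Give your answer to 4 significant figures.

e^(−λ·39.91) = 0.15 ⇒ λ = −ln(0.15)/39.91 = 0.047535.
50th percentile: 1 − e^(−λt) = 0.5, t = −ln(0.5)/λ = 14.5818 minutes.

14.58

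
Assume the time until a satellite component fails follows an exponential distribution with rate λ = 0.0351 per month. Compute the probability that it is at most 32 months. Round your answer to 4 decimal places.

0.6748

P(X ≤ 32) = 1 − e^(−λ·32) = 1 − e^(−1.1232) ≈ 0.6748.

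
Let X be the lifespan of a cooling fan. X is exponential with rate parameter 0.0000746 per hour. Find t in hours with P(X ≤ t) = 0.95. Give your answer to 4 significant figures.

40160

Set 1 − e^(−λt) = 0.95, so t = −ln(0.05)/λ = 2.9957/0.0000746 ≈ 40157.3 hours.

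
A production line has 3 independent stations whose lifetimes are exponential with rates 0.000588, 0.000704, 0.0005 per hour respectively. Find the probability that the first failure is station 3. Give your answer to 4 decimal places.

The time to first failure is exponential with rate Σλ = 0.000588 + 0.000704 + 0.0005 = 0.001792.
P(station 3 first) = λ_3/Σλ = 0.0005/0.001792 ≈ 0.2790.

0.2790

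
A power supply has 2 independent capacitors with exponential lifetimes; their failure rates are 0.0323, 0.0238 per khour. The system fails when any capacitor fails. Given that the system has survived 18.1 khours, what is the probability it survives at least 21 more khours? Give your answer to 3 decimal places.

0.308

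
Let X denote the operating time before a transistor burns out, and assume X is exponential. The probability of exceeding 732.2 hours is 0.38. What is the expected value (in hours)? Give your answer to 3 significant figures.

757

e^(−λ·732.2) = 0.38 ⇒ λ = −ln(0.38)/732.2 = 0.00132148.
Mean = 1/λ = 756.73 hours.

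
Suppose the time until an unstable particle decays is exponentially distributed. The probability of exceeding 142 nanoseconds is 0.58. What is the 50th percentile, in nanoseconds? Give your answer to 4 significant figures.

180.7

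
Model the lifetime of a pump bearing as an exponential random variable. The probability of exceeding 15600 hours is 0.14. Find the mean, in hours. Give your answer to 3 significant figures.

7930

e^(−λ·15600) = 0.14 ⇒ λ = −ln(0.14)/15600 = 0.000126033.
Mean = 1/λ = 7934.44 hours.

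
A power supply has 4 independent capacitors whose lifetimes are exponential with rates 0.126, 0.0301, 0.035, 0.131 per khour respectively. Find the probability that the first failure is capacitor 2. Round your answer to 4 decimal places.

0.0934

The time to first failure is exponential with rate Σλ = 0.126 + 0.0301 + 0.035 + 0.131 = 0.3221.
P(capacitor 2 first) = λ_2/Σλ = 0.0301/0.3221 ≈ 0.0934.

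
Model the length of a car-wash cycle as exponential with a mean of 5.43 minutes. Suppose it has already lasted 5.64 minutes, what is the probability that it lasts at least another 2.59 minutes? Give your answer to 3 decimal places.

The rate is λ = 1/5.43 = 0.184162 per minute.
P(X > s+t | X > s) = e^(−λ(s+t))/e^(−λs) = e^(−λt), independent of s = 5.64.
P(X > 2.59) = e^(−0.47698) ≈ 0.621.

0.621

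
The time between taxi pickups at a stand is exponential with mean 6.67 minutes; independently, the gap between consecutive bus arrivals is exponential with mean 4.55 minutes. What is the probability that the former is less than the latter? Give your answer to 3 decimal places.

λ_1 = 1/6.67 = 0.149925, λ_2 = 1/4.55 = 0.21978.
For independent exponentials, P(the former < the latter) = λ_1/(λ_1+λ_2) = 0.149925/0.369705 ≈ 0.406.

0.406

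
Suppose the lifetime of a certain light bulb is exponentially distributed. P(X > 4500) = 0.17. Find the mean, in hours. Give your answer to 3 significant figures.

2540

e^(−λ·4500) = 0.17 ⇒ λ = −ln(0.17)/4500 = 0.000393768.
Mean = 1/λ = 2539.57 hours.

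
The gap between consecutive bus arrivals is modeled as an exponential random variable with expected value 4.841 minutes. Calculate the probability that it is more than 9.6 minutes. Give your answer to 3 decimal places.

0.138

The rate is λ = 1/4.841 = 0.206569 per minute.
P(X > 9.6) = e^(−λ·9.6) = e^(−1.9831) ≈ 0.138.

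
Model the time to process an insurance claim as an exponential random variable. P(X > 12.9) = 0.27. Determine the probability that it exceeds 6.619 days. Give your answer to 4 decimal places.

0.5108

e^(−λ·12.9) = 0.27 ⇒ λ = −ln(0.27)/12.9 = 0.101499.
P(X > 6.619) = e^(−0.101499·6.619) = e^(−0.67182) ≈ 0.5108.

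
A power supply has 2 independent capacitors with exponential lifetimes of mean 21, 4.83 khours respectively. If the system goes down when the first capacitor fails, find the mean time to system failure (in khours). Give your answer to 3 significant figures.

The first failure time is exponential with rate Σλ_i = 1/21 + 1/4.83 = 0.254658 per khour.
E[min] = 1/Σλ = 1/0.254658 = 3.92683 khours.

3.93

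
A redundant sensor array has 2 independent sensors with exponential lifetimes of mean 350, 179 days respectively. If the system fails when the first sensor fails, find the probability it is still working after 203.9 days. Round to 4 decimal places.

The first failure time is exponential with rate Σλ_i = 1/350 + 1/179 = 0.00844374 per day.
P(min > 203.9) = e^(−0.00844374·203.9) = e^(−1.7217) ≈ 0.1788.

0.1788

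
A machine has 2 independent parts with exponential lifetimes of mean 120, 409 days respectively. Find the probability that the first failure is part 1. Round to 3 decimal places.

0.773

Rates: λ_i = 1/mean_i → 0.00833333, 0.00244499; Σλ = 0.0107783.
P(part 1 first) = λ_1/Σλ = 0.00833333/0.0107783 ≈ 0.773.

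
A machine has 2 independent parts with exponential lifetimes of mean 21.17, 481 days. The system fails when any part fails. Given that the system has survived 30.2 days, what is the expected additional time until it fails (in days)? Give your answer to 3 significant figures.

20.3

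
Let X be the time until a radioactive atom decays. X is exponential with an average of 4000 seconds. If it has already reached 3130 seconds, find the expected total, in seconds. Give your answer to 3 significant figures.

The rate is λ = 1/4000 = 0.00025 per second.
By memorylessness, E[X | X > 3130] = 3130 + 1/λ = 3130 + 4000 = 7130 seconds.

7130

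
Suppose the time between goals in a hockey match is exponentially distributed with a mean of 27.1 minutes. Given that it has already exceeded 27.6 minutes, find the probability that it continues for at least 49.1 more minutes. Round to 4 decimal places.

0.1634

The rate is λ = 1/27.1 = 0.0369004 per minute.
P(X > s+t | X > s) = e^(−λ(s+t))/e^(−λs) = e^(−λt), independent of s = 27.6.
P(X > 49.1) = e^(−1.8118) ≈ 0.1634.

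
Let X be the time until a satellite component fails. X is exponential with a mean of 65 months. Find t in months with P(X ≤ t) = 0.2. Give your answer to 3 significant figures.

The rate is λ = 1/65 = 0.0153846 per month.
Set 1 − e^(−λt) = 0.2, so t = −ln(0.8)/λ = 0.22314/0.0153846 ≈ 14.5043 months.

14.5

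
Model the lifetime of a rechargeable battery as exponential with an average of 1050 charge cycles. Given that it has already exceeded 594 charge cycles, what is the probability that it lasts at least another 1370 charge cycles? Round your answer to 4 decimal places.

The rate is λ = 1/1050 = 0.000952381 per charge cycle.
P(X > s+t | X > s) = e^(−λ(s+t))/e^(−λs) = e^(−λt), independent of s = 594.
P(X > 1370) = e^(−1.3048) ≈ 0.2712.

0.2712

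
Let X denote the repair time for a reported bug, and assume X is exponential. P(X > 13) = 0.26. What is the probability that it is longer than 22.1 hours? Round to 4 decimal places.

e^(−λ·13) = 0.26 ⇒ λ = −ln(0.26)/13 = 0.103621.
P(X > 22.1) = e^(−0.103621·22.1) = e^(−2.29) ≈ 0.1013.

0.1013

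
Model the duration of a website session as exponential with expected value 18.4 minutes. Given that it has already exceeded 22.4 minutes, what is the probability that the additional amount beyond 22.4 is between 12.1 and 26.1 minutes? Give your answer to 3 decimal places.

0.276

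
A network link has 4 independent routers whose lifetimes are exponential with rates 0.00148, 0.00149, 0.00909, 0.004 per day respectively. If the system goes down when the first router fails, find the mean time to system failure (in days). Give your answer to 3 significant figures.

62.3

The time to first failure is exponential with rate Σλ = 0.00148 + 0.00149 + 0.00909 + 0.004 = 0.01606.
E[min] = 1/Σλ = 1/0.01606 = 62.2665 days.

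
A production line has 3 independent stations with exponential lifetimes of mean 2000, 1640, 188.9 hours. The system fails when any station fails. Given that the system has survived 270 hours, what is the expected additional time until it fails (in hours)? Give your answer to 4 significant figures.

156.2

First-failure rate Σλ = 1/2000 + 1/1640 + 1/188.9 = 0.00640356.
By memorylessness the expected residual is 1/Σλ = 156.163 hours, regardless of the 270 already elapsed.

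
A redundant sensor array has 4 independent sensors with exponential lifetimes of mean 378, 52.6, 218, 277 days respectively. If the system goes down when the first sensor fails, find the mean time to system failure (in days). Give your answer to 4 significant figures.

The first failure time is exponential with rate Σλ_i = 1/378 + 1/52.6 + 1/218 + 1/277 = 0.0298542 per day.
E[min] = 1/Σλ = 1/0.0298542 = 33.4962 days.

33.50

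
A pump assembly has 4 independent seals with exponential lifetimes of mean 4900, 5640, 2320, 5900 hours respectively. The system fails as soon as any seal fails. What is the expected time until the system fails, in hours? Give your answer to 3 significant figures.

The first failure time is exponential with rate Σλ_i = 1/4900 + 1/5640 + 1/2320 + 1/5900 = 0.000981913 per hour.
E[min] = 1/Σλ = 1/0.000981913 = 1018.42 hours.

1020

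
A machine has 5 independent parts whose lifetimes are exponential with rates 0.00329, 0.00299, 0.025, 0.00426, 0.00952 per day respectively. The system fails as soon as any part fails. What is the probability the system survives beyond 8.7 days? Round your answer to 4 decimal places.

0.6757

The time to first failure is exponential with rate Σλ = 0.00329 + 0.00299 + 0.025 + 0.00426 + 0.00952 = 0.04506.
P(min > 8.7) = e^(−0.04506·8.7) = e^(−0.39202) ≈ 0.6757.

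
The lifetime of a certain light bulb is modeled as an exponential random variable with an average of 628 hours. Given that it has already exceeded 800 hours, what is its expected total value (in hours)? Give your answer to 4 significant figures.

The rate is λ = 1/628 = 0.00159236 per hour.
By memorylessness, E[X | X > 800] = 800 + 1/λ = 800 + 628 = 1428 hours.

1428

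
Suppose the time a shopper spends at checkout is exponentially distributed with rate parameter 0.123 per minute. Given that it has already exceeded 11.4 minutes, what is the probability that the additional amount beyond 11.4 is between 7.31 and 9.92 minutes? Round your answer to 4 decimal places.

0.1117

Memoryless: the residual past 11.4 is again Exp(λ).
P(7.31 < residual < 9.92) = e^(−λ·7.31) − e^(−λ·9.92) = 0.40692 − 0.29518 ≈ 0.1117.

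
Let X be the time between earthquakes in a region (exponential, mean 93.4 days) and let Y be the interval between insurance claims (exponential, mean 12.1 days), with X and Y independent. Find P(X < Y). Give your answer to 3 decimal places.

λ_1 = 1/93.4 = 0.0107066, λ_2 = 1/12.1 = 0.0826446.
For independent exponentials, P(X < Y) = λ_1/(λ_1+λ_2) = 0.0107066/0.0933513 ≈ 0.115.

0.115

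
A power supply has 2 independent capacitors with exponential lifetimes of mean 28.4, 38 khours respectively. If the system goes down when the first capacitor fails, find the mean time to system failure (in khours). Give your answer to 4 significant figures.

16.25

The first failure time is exponential with rate Σλ_i = 1/28.4 + 1/38 = 0.0615271 per khour.
E[min] = 1/Σλ = 1/0.0615271 = 16.253 khours.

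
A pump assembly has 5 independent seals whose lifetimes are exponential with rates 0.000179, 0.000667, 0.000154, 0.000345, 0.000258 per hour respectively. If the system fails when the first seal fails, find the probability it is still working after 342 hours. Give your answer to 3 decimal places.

0.578

The time to first failure is exponential with rate Σλ = 0.000179 + 0.000667 + 0.000154 + 0.000345 + 0.000258 = 0.001603.
P(min > 342) = e^(−0.001603·342) = e^(−0.54823) ≈ 0.578.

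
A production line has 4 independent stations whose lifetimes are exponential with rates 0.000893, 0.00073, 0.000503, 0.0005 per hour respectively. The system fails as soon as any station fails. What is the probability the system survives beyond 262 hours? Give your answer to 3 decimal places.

0.503

The time to first failure is exponential with rate Σλ = 0.000893 + 0.00073 + 0.000503 + 0.0005 = 0.002626.
P(min > 262) = e^(−0.002626·262) = e^(−0.68801) ≈ 0.503.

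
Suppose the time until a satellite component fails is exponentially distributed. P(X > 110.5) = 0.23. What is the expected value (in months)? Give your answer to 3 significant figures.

75.2

e^(−λ·110.5) = 0.23 ⇒ λ = −ln(0.23)/110.5 = 0.0133002.
Mean = 1/λ = 75.1866 months.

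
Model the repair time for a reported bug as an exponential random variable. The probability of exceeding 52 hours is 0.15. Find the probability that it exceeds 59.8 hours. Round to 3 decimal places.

0.113

e^(−λ·52) = 0.15 ⇒ λ = −ln(0.15)/52 = 0.0364831.
P(X > 59.8) = e^(−0.0364831·59.8) = e^(−2.1817) ≈ 0.113.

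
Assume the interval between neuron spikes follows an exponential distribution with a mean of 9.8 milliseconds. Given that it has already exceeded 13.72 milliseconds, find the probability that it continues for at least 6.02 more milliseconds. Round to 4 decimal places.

The rate is λ = 1/9.8 = 0.102041 per millisecond.
P(X > s+t | X > s) = e^(−λ(s+t))/e^(−λs) = e^(−λt), independent of s = 13.72.
P(X > 6.02) = e^(−0.61429) ≈ 0.5410.

0.5410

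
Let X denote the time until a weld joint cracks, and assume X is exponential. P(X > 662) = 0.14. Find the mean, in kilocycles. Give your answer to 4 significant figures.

e^(−λ·662) = 0.14 ⇒ λ = −ln(0.14)/662 = 0.00296996.
Mean = 1/λ = 336.705 kilocycles.

336.7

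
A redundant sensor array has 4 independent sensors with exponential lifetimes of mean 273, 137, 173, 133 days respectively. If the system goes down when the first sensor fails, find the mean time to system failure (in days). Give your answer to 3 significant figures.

41.2

The first failure time is exponential with rate Σλ_i = 1/273 + 1/137 + 1/173 + 1/133 = 0.0242614 per day.
E[min] = 1/Σλ = 1/0.0242614 = 41.2177 days.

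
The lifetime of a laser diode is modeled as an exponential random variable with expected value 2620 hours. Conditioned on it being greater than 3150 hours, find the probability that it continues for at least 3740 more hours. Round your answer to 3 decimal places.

0.240

The rate is λ = 1/2620 = 0.000381679 per hour.
P(X > s+t | X > s) = e^(−λ(s+t))/e^(−λs) = e^(−λt), independent of s = 3150.
P(X > 3740) = e^(−1.4275) ≈ 0.240.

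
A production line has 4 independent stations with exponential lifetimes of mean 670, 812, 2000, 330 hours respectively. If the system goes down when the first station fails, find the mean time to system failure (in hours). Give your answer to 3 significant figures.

160

The first failure time is exponential with rate Σλ_i = 1/670 + 1/812 + 1/2000 + 1/330 = 0.00625437 per hour.
E[min] = 1/Σλ = 1/0.00625437 = 159.888 hours.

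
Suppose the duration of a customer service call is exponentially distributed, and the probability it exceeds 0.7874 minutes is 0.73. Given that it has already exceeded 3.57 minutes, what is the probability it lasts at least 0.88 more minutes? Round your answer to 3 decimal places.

0.703

From e^(−λ·0.7874) = 0.73, λ = −ln(0.73)/0.7874 = 0.399683.
Memoryless: P(X > 3.57+0.88 | X > 3.57) = P(X > 0.88) = e^(−0.399683·0.88) ≈ 0.703.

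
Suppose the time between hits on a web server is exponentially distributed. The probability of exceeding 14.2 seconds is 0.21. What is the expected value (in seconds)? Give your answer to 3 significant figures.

e^(−λ·14.2) = 0.21 ⇒ λ = −ln(0.21)/14.2 = 0.109905.
Mean = 1/λ = 9.09879 seconds.

9.10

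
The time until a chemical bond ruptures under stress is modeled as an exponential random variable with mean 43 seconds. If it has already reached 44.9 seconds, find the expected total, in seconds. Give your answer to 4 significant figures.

87.90

The rate is λ = 1/43 = 0.0232558 per second.
By memorylessness, E[X | X > 44.9] = 44.9 + 1/λ = 44.9 + 43 = 87.9 seconds.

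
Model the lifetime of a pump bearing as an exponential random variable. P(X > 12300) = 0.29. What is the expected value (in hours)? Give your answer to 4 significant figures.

e^(−λ·12300) = 0.29 ⇒ λ = −ln(0.29)/12300 = 0.00010064.
Mean = 1/λ = 9936.39 hours.

9936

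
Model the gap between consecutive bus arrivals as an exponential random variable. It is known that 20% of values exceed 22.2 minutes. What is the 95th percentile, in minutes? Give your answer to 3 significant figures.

e^(−λ·22.2) = 0.20 ⇒ λ = −ln(0.20)/22.2 = 0.0724972.
95th percentile: 1 − e^(−λt) = 0.95, t = −ln(0.05)/λ = 41.322 minutes.

41.3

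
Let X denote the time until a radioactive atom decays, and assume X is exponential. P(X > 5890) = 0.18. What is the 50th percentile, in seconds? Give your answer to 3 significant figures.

e^(−λ·5890) = 0.18 ⇒ λ = −ln(0.18)/5890 = 0.000291137.
50th percentile: 1 − e^(−λt) = 0.5, t = −ln(0.5)/λ = 2380.83 seconds.

2380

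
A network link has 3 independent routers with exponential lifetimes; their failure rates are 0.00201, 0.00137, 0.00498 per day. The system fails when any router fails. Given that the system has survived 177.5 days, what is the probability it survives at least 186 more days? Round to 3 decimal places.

Time to first failure ~ Exp(Σλ) with Σλ = 0.00836.
By memorylessness, P(T > 177.5+186 | T > 177.5) = P(T > 186) = e^(−0.00836·186) ≈ 0.211.

0.211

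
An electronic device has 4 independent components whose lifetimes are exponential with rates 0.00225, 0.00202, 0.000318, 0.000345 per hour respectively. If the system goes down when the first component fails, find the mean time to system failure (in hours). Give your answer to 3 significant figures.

203

The time to first failure is exponential with rate Σλ = 0.00225 + 0.00202 + 0.000318 + 0.000345 = 0.004933.
E[min] = 1/Σλ = 1/0.004933 = 202.716 hours.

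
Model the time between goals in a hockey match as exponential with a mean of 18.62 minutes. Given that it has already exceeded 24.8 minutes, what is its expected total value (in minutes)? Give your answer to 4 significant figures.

The rate is λ = 1/18.62 = 0.0537057 per minute.
By memorylessness, E[X | X > 24.8] = 24.8 + 1/λ = 24.8 + 18.62 = 43.42 minutes.

43.42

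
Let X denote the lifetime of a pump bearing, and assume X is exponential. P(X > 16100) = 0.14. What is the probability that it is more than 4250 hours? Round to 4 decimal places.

e^(−λ·16100) = 0.14 ⇒ λ = −ln(0.14)/16100 = 0.000122119.
P(X > 4250) = e^(−0.000122119·4250) = e^(−0.519) ≈ 0.5951.

0.5951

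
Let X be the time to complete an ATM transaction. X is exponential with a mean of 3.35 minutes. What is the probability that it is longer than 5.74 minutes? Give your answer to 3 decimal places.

The rate is λ = 1/3.35 = 0.298507 per minute.
P(X > 5.74) = e^(−λ·5.74) = e^(−1.7134) ≈ 0.180.

0.180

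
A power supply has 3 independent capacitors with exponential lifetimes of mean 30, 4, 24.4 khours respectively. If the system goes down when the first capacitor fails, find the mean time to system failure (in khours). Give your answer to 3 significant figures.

3.08

The first failure time is exponential with rate Σλ_i = 1/30 + 1/4 + 1/24.4 = 0.324317 per khour.
E[min] = 1/Σλ = 1/0.324317 = 3.0834 khours.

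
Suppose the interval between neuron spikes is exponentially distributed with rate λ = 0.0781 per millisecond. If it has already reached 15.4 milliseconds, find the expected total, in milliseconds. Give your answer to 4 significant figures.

28.20

By memorylessness, E[X | X > 15.4] = 15.4 + 1/λ = 15.4 + 12.8041 = 28.2041 milliseconds.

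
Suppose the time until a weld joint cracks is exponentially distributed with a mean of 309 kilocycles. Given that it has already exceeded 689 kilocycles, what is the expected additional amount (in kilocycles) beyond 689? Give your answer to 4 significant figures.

309.0

The rate is λ = 1/309 = 0.00323625 per kilocycle.
By memorylessness, the remaining amount past any threshold is again Exp(λ) with mean 1/λ = 309 kilocycles.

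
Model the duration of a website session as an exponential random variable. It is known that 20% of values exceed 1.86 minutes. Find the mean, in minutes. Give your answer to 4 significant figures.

1.156

e^(−λ·1.86) = 0.20 ⇒ λ = −ln(0.20)/1.86 = 0.865289.
Mean = 1/λ = 1.15568 minutes.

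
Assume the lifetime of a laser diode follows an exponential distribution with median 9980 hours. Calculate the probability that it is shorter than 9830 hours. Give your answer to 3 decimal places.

For an exponential, median = ln(2)/λ, so λ = ln 2 / 9980 = 0.0000694536 per hour.
P(X ≤ 9830) = 1 − e^(−λ·9830) = 1 − e^(−0.68273) ≈ 0.495.

0.495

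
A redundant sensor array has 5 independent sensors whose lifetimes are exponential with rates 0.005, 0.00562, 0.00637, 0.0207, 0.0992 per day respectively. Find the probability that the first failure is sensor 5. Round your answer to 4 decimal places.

0.7247

The time to first failure is exponential with rate Σλ = 0.005 + 0.00562 + 0.00637 + 0.0207 + 0.0992 = 0.13689.
P(sensor 5 first) = λ_5/Σλ = 0.0992/0.13689 ≈ 0.7247.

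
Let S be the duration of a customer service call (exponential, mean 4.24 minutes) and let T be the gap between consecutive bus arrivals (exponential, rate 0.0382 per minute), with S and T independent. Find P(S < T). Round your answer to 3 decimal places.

0.861

λ_1 = 1/4.24 = 0.235849, λ_2 = 0.0382.
For independent exponentials, P(S < T) = λ_1/(λ_1+λ_2) = 0.235849/0.274049 ≈ 0.861.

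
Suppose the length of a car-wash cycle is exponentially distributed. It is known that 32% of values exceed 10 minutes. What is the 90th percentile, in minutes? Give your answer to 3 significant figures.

20.2

e^(−λ·10) = 0.32 ⇒ λ = −ln(0.32)/10 = 0.113943.
90th percentile: 1 − e^(−λt) = 0.9, t = −ln(0.1)/λ = 20.2081 minutes.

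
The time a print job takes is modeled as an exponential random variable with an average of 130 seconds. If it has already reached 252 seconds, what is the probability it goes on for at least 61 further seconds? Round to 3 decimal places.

The rate is λ = 1/130 = 0.00769231 per second.
By the memoryless property, P(X > 252+61 | X > 252) = P(X > 61).
P(X > 61) = e^(−0.46923) ≈ 0.625.

0.625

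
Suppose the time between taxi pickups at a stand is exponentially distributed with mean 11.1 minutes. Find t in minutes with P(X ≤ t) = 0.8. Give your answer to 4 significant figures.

The rate is λ = 1/11.1 = 0.0900901 per minute.
Set 1 − e^(−λt) = 0.8, so t = −ln(0.2)/λ = 1.6094/0.0900901 ≈ 17.8648 minutes.

17.86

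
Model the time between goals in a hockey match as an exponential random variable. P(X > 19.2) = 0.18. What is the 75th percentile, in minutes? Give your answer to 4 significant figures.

e^(−λ·19.2) = 0.18 ⇒ λ = −ln(0.18)/19.2 = 0.0893124.
75th percentile: 1 − e^(−λt) = 0.75, t = −ln(0.25)/λ = 15.5219 minutes.

15.52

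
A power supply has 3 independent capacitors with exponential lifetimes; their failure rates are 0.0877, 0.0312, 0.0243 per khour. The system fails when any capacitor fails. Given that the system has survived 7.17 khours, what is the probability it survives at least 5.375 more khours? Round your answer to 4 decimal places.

Time to first failure ~ Exp(Σλ) with Σλ = 0.1432.
By memorylessness, P(T > 7.17+5.375 | T > 7.17) = P(T > 5.375) = e^(−0.1432·5.375) ≈ 0.4632.

0.4632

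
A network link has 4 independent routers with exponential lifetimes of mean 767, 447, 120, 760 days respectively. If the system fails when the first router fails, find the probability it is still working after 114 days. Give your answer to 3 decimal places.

0.222

The first failure time is exponential with rate Σλ_i = 1/767 + 1/447 + 1/120 + 1/760 = 0.01319 per day.
P(min > 114) = e^(−0.01319·114) = e^(−1.5037) ≈ 0.222.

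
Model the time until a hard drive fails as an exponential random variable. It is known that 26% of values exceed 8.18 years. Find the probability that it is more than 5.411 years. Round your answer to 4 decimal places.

0.4102

e^(−λ·8.18) = 0.26 ⇒ λ = −ln(0.26)/8.18 = 0.164679.
P(X > 5.411) = e^(−0.164679·5.411) = e^(−0.89108) ≈ 0.4102.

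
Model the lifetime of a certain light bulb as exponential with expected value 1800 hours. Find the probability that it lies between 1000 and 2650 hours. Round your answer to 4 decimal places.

0.3443

The rate is λ = 1/1800 = 0.000555556 per hour.
P(1000 < X < 2650) = e^(−λ·1000) − e^(−λ·2650) = 0.57375 − 0.22942 ≈ 0.3443.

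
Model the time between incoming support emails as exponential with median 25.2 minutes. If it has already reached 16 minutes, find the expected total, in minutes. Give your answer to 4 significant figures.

For an exponential, median = ln(2)/λ, so λ = ln 2 / 25.2 = 0.0275058 per minute.
By memorylessness, E[X | X > 16] = 16 + 1/λ = 16 + 36.3559 = 52.3559 minutes.

52.36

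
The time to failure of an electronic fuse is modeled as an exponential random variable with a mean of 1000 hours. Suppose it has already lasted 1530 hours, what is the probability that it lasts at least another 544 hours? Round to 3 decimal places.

0.580

The rate is λ = 1/1000 = 0.001 per hour.
By the memoryless property, P(X > 1530+544 | X > 1530) = P(X > 544).
P(X > 544) = e^(−0.544) ≈ 0.580.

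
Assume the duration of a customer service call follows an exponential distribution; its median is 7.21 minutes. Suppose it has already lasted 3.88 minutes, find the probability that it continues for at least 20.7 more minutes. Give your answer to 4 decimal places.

0.1367

For an exponential, median = ln(2)/λ, so λ = ln 2 / 7.21 = 0.0961369 per minute.
The exponential is memoryless, so the remaining time is again Exp(λ): the condition X > 3.88 is irrelevant.
P(X > 20.7) = e^(−1.99) ≈ 0.1367.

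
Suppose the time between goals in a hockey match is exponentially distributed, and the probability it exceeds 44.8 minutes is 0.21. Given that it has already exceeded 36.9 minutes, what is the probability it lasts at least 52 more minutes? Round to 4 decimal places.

0.1634

From e^(−λ·44.8) = 0.21, λ = −ln(0.21)/44.8 = 0.0348359.
Memoryless: P(X > 36.9+52 | X > 36.9) = P(X > 52) = e^(−0.0348359·52) ≈ 0.1634.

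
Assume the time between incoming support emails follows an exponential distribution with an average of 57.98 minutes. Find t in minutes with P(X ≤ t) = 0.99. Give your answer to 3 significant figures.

267

The rate is λ = 1/57.98 = 0.0172473 per minute.
Set 1 − e^(−λt) = 0.99, so t = −ln(0.01)/λ = 4.6052/0.0172473 ≈ 267.008 minutes.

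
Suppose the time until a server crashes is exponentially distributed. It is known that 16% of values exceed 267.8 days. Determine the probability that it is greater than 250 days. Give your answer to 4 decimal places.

0.1807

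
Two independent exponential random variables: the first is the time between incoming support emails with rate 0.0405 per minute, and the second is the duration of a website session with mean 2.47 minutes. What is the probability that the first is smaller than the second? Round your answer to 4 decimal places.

λ_1 = 0.0405, λ_2 = 1/2.47 = 0.404858.
For independent exponentials, P(the first < the second) = λ_1/(λ_1+λ_2) = 0.0405/0.445358 ≈ 0.0909.

0.0909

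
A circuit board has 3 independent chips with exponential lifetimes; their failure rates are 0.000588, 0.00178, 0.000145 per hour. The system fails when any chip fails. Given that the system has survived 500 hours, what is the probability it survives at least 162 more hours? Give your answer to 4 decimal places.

Time to first failure ~ Exp(Σλ) with Σλ = 0.002513.
By memorylessness, P(T > 500+162 | T > 500) = P(T > 162) = e^(−0.002513·162) ≈ 0.6656.

0.6656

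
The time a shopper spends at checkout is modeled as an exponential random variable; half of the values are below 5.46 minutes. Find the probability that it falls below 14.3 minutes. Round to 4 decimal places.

For an exponential, median = ln(2)/λ, so λ = ln 2 / 5.46 = 0.12695 per minute.
P(X ≤ 14.3) = 1 − e^(−λ·14.3) = 1 − e^(−1.8154) ≈ 0.8372.

0.8372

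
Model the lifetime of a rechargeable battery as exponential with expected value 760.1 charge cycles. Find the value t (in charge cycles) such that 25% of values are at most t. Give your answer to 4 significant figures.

The rate is λ = 1/760.1 = 0.00131562 per charge cycle.
Set 1 − e^(−λt) = 0.25, so t = −ln(0.75)/λ = 0.28768/0.00131562 ≈ 218.667 charge cycles.

218.7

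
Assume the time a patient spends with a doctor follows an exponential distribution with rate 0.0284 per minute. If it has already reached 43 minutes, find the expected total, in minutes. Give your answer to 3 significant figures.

By memorylessness, E[X | X > 43] = 43 + 1/λ = 43 + 35.2113 = 78.2113 minutes.

78.2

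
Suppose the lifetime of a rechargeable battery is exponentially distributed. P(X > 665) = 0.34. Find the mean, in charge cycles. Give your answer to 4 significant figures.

616.4

e^(−λ·665) = 0.34 ⇒ λ = −ln(0.34)/665 = 0.00162227.
Mean = 1/λ = 616.42 charge cycles.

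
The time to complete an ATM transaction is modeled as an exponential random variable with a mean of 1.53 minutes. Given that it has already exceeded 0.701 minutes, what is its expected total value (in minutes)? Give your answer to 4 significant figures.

The rate is λ = 1/1.53 = 0.653595 per minute.
By memorylessness, E[X | X > 0.701] = 0.701 + 1/λ = 0.701 + 1.53 = 2.231 minutes.

2.231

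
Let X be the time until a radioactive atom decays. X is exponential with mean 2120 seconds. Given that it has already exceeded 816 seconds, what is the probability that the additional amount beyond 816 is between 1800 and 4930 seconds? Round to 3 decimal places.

The rate is λ = 1/2120 = 0.000471698 per second.
Memoryless: the residual past 816 is again Exp(λ).
P(1800 < residual < 4930) = e^(−λ·1800) − e^(−λ·4930) = 0.42782 − 0.09774 ≈ 0.330.

0.330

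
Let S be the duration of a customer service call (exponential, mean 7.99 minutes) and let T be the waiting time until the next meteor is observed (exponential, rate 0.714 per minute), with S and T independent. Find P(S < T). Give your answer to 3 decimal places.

λ_1 = 1/7.99 = 0.125156, λ_2 = 0.714.
For independent exponentials, P(S < T) = λ_1/(λ_1+λ_2) = 0.125156/0.839156 ≈ 0.149.

0.149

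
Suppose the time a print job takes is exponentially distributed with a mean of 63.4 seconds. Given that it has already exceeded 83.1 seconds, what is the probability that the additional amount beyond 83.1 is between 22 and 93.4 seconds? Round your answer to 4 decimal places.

The rate is λ = 1/63.4 = 0.0157729 per second.
Memoryless: the residual past 83.1 is again Exp(λ).
P(22 < residual < 93.4) = e^(−λ·22) − e^(−λ·93.4) = 0.70680 − 0.22919 ≈ 0.4776.

0.4776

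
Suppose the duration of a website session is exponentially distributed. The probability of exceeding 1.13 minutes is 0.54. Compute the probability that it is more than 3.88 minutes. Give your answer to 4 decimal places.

0.1205

e^(−λ·1.13) = 0.54 ⇒ λ = −ln(0.54)/1.13 = 0.545297.
P(X > 3.88) = e^(−0.545297·3.88) = e^(−2.1158) ≈ 0.1205.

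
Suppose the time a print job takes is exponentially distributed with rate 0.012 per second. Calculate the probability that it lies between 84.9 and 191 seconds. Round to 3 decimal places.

P(84.9 < X < 191) = e^(−λ·84.9) − e^(−λ·191) = 0.36103 − 0.10106 ≈ 0.260.

0.260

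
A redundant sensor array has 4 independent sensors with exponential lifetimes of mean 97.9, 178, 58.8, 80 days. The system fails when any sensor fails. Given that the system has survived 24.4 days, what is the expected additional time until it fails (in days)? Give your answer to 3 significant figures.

First-failure rate Σλ = 1/97.9 + 1/178 + 1/58.8 + 1/80 = 0.0453393.
By memorylessness the expected residual is 1/Σλ = 22.0559 days, regardless of the 24.4 already elapsed.

22.1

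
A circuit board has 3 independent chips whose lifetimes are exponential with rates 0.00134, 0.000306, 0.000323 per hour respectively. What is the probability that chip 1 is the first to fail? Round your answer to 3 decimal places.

The time to first failure is exponential with rate Σλ = 0.00134 + 0.000306 + 0.000323 = 0.001969.
P(chip 1 first) = λ_1/Σλ = 0.00134/0.001969 ≈ 0.681.

0.681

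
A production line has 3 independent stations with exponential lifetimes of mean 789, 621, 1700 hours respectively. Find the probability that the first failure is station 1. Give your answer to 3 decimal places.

0.366

Rates: λ_i = 1/mean_i → 0.00126743, 0.00161031, 0.000588235; Σλ = 0.00346597.
P(station 1 first) = λ_1/Σλ = 0.00126743/0.00346597 ≈ 0.366.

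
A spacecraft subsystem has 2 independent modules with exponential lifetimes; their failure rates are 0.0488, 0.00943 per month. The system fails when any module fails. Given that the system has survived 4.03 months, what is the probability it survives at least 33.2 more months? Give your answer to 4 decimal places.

0.1447

Time to first failure ~ Exp(Σλ) with Σλ = 0.05823.
By memorylessness, P(T > 4.03+33.2 | T > 4.03) = P(T > 33.2) = e^(−0.05823·33.2) ≈ 0.1447.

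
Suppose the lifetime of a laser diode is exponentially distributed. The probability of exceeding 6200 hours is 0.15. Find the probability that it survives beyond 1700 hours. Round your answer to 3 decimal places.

0.594

e^(−λ·6200) = 0.15 ⇒ λ = −ln(0.15)/6200 = 0.000305987.
P(X > 1700) = e^(−0.000305987·1700) = e^(−0.52018) ≈ 0.594.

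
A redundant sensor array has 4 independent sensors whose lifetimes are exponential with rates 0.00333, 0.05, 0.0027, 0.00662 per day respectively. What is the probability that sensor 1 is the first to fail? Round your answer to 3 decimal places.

The time to first failure is exponential with rate Σλ = 0.00333 + 0.05 + 0.0027 + 0.00662 = 0.06265.
P(sensor 1 first) = λ_1/Σλ = 0.00333/0.06265 ≈ 0.053.

0.053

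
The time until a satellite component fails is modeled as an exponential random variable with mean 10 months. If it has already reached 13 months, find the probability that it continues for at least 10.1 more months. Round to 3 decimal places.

0.364

The rate is λ = 1/10 = 0.1 per month.
P(X > s+t | X > s) = e^(−λ(s+t))/e^(−λs) = e^(−λt), independent of s = 13.
P(X > 10.1) = e^(−1.01) ≈ 0.364.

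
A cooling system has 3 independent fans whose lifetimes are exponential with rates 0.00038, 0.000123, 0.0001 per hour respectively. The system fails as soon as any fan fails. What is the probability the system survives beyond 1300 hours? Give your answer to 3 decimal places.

0.457

The time to first failure is exponential with rate Σλ = 0.00038 + 0.000123 + 0.0001 = 0.000603.
P(min > 1300) = e^(−0.000603·1300) = e^(−0.7839) ≈ 0.457.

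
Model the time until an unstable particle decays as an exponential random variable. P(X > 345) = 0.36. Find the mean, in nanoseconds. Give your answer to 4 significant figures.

e^(−λ·345) = 0.36 ⇒ λ = −ln(0.36)/345 = 0.00296131.
Mean = 1/λ = 337.689 nanoseconds.

337.7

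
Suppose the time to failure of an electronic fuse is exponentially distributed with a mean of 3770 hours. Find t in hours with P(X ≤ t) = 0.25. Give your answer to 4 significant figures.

1085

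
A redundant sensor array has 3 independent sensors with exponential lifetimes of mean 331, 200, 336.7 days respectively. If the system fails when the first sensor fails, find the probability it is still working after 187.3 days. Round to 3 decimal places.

0.128

The first failure time is exponential with rate Σλ_i = 1/331 + 1/200 + 1/336.7 = 0.0109912 per day.
P(min > 187.3) = e^(−0.0109912·187.3) = e^(−2.0586) ≈ 0.128.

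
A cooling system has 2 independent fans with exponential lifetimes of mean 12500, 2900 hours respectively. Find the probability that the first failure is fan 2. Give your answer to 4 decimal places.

Rates: λ_i = 1/mean_i → 0.00008, 0.000344828; Σλ = 0.000424828.
P(fan 2 first) = λ_2/Σλ = 0.000344828/0.000424828 ≈ 0.8117.

0.8117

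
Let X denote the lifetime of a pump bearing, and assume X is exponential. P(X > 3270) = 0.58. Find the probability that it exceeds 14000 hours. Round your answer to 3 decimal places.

e^(−λ·3270) = 0.58 ⇒ λ = −ln(0.58)/3270 = 0.000166583.
P(X > 14000) = e^(−0.000166583·14000) = e^(−2.3322) ≈ 0.097.

0.097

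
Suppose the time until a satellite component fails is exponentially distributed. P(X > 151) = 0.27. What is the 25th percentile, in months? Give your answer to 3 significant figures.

33.2

e^(−λ·151) = 0.27 ⇒ λ = −ln(0.27)/151 = 0.00867108.
25th percentile: 1 − e^(−λt) = 0.25, t = −ln(0.75)/λ = 33.1772 months.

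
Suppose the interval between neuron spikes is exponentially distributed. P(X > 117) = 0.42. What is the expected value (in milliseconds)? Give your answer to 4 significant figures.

134.9

e^(−λ·117) = 0.42 ⇒ λ = −ln(0.42)/117 = 0.00741453.
Mean = 1/λ = 134.87 milliseconds.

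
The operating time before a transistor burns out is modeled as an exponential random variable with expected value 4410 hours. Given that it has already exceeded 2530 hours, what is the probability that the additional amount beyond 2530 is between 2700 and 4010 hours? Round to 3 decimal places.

The rate is λ = 1/4410 = 0.000226757 per hour.
Memoryless: the residual past 2530 is again Exp(λ).
P(2700 < residual < 4010) = e^(−λ·2700) − e^(−λ·4010) = 0.54213 − 0.40281 ≈ 0.139.

0.139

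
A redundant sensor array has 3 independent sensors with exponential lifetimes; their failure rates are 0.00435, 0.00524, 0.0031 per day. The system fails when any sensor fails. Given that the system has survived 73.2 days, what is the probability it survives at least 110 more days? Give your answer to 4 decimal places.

0.2476

Time to first failure ~ Exp(Σλ) with Σλ = 0.01269.
By memorylessness, P(T > 73.2+110 | T > 73.2) = P(T > 110) = e^(−0.01269·110) ≈ 0.2476.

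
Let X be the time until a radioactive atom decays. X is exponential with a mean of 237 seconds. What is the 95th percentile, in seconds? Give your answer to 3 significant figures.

The rate is λ = 1/237 = 0.00421941 per second.
Set 1 − e^(−λt) = 0.95, so t = −ln(0.05)/λ = 2.9957/0.00421941 ≈ 709.989 seconds.

710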